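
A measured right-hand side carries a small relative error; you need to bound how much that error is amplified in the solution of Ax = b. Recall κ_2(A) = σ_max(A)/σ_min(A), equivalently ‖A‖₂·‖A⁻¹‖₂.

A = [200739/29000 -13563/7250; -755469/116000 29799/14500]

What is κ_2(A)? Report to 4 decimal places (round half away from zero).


48.0000

AᵀA = [1445269617/16000000 -52667307/2000000; -52667307/2000000 1930797/250000]; tr = 502029/5120, det = 10673289/2560000
char-poly roots: 9801/100 and 1089/25600
κ_2(A) = √(λ_max/λ_min) = √((9801/100) / (1089/25600)) = 48.0000


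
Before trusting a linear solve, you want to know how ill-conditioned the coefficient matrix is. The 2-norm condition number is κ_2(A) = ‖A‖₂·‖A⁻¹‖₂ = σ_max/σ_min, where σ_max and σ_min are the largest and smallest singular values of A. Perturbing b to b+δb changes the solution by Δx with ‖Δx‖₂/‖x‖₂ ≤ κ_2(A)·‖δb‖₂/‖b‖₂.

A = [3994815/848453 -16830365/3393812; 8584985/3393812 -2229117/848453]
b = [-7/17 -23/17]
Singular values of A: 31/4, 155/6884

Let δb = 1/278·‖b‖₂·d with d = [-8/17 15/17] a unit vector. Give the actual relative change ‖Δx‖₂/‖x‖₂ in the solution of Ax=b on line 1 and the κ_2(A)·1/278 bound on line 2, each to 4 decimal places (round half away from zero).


σ_max = 31/4, σ_min = 155/6884
κ_2(A) = (31/4) / (155/6884) = 344.2000
bound on ‖Δx‖/‖x‖: κ·ε = 344.2000·1/278 = 1.2381
solve Ax = b  →  x = [-32.2501 -30.5362]
2-norm of b is 1.4142; of x, 44.4131
re-solving with b+δb shifts x by Δx of norm 0.2259
relative error = 0.0051
realised/bound (from unrounded values) ≈ 0.0041

0.0051
1.2381


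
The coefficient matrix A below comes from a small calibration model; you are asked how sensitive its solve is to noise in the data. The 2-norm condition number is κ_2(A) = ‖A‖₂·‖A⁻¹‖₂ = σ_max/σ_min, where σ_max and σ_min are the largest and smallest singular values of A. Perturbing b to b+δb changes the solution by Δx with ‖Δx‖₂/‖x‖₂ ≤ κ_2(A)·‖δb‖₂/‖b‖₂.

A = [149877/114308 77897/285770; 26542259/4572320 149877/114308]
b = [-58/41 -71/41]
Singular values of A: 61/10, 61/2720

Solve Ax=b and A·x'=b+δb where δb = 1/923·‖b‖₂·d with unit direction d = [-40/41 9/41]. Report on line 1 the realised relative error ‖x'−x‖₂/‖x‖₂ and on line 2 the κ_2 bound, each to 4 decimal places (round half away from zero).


from the listed singular values, σ₁ = 61/10, σ_n = 61/2720
κ_2(A) = (61/10) / (61/2720) = 272.0000
perturbation bound = 272.0000·1/923 = 0.2947
solve Ax = b  →  x = [-10.1080 43.4306]
‖b‖ = 2.2361, ‖x‖ = 44.5914
with δb = [-0.0024 0.0005], A·Δx = δb → ‖Δx‖ = 0.1080
dividing the unrounded norms, ‖Δx‖/‖x‖ = 0.0024
so the bound overstates the realised error by a factor of ≈ 121.6454 (computed from the unrounded values)

0.0024
0.2947


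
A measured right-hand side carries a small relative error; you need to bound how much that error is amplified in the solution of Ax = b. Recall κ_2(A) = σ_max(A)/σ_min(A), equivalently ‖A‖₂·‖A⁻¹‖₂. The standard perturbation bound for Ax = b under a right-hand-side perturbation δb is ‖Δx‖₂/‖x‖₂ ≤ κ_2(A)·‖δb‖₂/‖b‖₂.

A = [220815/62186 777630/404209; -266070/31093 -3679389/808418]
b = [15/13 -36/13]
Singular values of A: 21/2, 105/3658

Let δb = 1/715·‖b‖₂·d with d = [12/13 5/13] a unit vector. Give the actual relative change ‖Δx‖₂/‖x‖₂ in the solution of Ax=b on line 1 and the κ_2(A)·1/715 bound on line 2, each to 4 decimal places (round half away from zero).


from the listed singular values, σ₁ = 21/2, σ_n = 105/3658
κ = σ_max/σ_min = (21/2)/(105/3658) = 365.8000
worst-case relative error ≤ 365.8000 × 1/715 = 0.5116
solve Ax = b  →  x = [0.2521 0.1345]
‖b‖₂ = 3.0000 and ‖x‖₂ = 0.2857
re-solving with b+δb shifts x by Δx of norm 0.1462
dividing the unrounded norms, ‖Δx‖/‖x‖ = 0.5116
tightness: 0.5116 against a bound of 0.5116; the bound is attained (ratio 1)

0.5116
0.5116


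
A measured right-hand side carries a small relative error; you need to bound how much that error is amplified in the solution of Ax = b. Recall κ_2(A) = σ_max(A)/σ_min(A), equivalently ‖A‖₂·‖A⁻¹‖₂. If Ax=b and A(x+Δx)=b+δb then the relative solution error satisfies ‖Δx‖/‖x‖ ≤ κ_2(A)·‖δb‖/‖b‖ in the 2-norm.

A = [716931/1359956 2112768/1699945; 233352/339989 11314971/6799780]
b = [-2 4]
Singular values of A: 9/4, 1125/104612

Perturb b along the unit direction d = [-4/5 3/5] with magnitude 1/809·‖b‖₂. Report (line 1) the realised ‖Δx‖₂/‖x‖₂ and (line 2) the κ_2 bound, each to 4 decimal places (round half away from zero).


0.0014
0.2586

σ_max = 9/4, σ_min = 1125/104612
κ = σ_max/σ_min = (9/4)/(1125/104612) = 209.2240
perturbation bound = 209.2240·1/809 = 0.2586
solve Ax = b  →  x = [-343.0001 143.8797]
‖b‖₂ = 4.4721 and ‖x‖₂ = 371.9548
re-solving with b+δb shifts x by Δx of norm 0.5140
realised ‖Δx‖/‖x‖ = 0.0014
so the bound overstates the realised error by a factor of ≈ 187.1362 (computed from the unrounded values)


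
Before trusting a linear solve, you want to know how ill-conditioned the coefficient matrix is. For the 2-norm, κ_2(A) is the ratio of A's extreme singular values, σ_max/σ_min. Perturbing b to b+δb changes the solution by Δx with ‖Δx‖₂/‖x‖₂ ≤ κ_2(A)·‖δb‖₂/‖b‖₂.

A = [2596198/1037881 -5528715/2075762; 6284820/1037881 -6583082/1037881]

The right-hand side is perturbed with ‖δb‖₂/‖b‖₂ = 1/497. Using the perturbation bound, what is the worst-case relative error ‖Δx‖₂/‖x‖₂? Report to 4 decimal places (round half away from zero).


0.6924

form AᵀA = [273604772116/6373946569 -287279910225/6373946569; -287279910225/6373946569 1206595053409/25495786276] with trace 2736045353/30316036 and determinant 521284/7579009
char-poly roots: 361/4 and 5776/7579009
σ_max=√(361/4)=(19/2), σ_min=√(5776/7579009)=(76/2753) → κ = 344.1250
bound on ‖Δx‖/‖x‖: κ·ε = 344.1250·1/497 = 0.6924


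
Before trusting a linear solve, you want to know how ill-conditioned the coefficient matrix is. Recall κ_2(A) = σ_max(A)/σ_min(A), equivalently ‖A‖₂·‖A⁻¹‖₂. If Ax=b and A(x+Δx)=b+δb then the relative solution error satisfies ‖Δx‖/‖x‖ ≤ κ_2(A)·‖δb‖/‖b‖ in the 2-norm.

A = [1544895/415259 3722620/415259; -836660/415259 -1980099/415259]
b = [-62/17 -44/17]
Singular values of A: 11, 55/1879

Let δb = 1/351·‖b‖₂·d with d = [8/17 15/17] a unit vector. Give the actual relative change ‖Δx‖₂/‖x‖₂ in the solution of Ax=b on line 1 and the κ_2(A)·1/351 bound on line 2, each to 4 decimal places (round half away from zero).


largest singular value 11, smallest 55/1879
κ = σ_max/σ_min = 11/(55/1879) = 375.8000
perturbation bound = 375.8000·1/351 = 1.0707
solve Ax = b  →  x = [126.0727 -52.7273]
‖b‖ = 4.4721, ‖x‖ = 136.6547
δb = ε·‖b‖·d = [0.0060 0.0112]; solving A·Δx = δb gives ‖Δx‖ = 0.4353
relative error = 0.0032
tightness: 0.0032 against a bound of 1.0707 (unrounded ratio ≈ 0.0030)

0.0032
1.0707


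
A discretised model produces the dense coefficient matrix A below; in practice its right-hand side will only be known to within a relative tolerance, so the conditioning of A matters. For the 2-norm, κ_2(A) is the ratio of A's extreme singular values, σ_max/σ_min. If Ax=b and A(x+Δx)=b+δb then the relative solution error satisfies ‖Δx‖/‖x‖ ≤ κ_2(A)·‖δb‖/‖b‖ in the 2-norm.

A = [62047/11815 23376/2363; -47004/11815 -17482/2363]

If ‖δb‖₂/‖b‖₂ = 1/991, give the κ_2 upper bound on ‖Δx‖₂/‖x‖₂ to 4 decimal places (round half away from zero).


0.3927

AᵀA = [242368249/5583769 454426920/5583769; 454426920/5583769 852057700/5583769]; tr = 3786941/19321, det = 4900/19321
char-poly roots: 196 and 25/19321
so κ_2 = √(196 / (25/19321)) = 389.2000
perturbation bound = 389.2000·1/991 = 0.3927


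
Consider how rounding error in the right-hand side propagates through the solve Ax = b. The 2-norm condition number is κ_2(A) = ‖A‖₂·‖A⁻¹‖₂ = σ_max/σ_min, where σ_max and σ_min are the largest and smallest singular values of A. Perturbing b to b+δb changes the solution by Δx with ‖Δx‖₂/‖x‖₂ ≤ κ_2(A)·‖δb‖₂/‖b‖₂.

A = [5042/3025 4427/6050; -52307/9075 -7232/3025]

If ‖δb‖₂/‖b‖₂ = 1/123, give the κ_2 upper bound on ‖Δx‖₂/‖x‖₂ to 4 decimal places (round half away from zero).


AᵀA = [4743709/131769 658825/43923; 658825/43923 366089/58564]; tr = 22269637/527076, det = 28561/527076
char-poly roots: 169/4 and 169/131769
so κ_2 = √((169/4) / (169/131769)) = 181.5000
bound on ‖Δx‖/‖x‖: κ·ε = 181.5000·1/123 = 1.4756

1.4756


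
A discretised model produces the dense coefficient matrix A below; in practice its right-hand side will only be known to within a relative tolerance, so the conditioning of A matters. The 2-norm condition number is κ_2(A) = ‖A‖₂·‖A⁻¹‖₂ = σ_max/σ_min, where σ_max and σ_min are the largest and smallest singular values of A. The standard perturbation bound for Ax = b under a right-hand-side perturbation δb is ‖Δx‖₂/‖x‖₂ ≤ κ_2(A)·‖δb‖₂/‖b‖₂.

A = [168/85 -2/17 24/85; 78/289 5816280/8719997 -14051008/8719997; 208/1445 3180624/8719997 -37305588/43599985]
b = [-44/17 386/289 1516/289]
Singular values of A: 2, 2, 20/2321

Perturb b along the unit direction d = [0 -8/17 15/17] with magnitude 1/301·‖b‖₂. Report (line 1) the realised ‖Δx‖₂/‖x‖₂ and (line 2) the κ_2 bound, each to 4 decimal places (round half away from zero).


0.0050
0.7711

σ_max = 2, σ_min = 20/2321
κ = σ_max/σ_min = 2/(20/2321) = 232.1000
bound on ‖Δx‖/‖x‖: κ·ε = 232.1000·1/301 = 0.7711
solve Ax = b  →  x = [-1.0000 429.2615 176.6923]
‖b‖₂ = 6.0000 and ‖x‖₂ = 464.2054
δb = ε·‖b‖·d = [0.0000 -0.0094 0.0176]; solving A·Δx = δb gives ‖Δx‖ = 2.3133
relative error = 0.0050
so the bound overstates the realised error by a factor of ≈ 154.7351 (computed from the unrounded values)


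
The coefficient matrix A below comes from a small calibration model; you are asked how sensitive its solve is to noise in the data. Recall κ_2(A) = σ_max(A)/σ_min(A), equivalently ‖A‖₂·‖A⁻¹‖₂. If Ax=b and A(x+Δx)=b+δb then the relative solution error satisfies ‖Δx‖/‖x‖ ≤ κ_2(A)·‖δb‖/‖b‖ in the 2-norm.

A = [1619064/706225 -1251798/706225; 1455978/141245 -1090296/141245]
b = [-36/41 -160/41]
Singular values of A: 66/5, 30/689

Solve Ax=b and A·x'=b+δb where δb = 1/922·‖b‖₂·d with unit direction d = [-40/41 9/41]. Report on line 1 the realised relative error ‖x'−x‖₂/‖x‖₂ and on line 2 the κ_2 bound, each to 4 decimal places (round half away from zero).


σ_max = 66/5, σ_min = 30/689
κ = σ_max/σ_min = (66/5)/(30/689) = 303.1600
worst-case relative error ≤ 303.1600 × 1/922 = 0.3288
solve Ax = b  →  x = [-0.2424 0.1818]
2-norm of b is 4.0000; of x, 0.3030
re-solving with b+δb shifts x by Δx of norm 0.0996
realised ‖Δx‖/‖x‖ = 0.3288
so the bound is sharp here: realised error equals the bound

0.3288
0.3288


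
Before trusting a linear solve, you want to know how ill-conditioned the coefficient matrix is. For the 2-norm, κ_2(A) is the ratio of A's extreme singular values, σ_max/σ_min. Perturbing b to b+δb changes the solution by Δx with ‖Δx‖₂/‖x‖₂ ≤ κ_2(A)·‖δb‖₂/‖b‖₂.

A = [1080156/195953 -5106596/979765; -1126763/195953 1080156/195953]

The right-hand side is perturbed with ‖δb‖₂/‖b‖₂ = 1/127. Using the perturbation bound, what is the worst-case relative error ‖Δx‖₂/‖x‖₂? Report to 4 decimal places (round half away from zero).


2.2933

M = AᵀA = [2896946305/45657049 -13794672276/228285245; -13794672276/228285245 65690543776/1141426225]. tr(M)=164226161/1357225, det(M)=234256/1357225
solving λ² − 164226161/1357225·λ + 234256/1357225 = 0 gives λ = 121, 1936/1357225
so κ_2 = √(121 / (1936/1357225)) = 291.2500
worst-case relative error ≤ 291.2500 × 1/127 = 2.2933


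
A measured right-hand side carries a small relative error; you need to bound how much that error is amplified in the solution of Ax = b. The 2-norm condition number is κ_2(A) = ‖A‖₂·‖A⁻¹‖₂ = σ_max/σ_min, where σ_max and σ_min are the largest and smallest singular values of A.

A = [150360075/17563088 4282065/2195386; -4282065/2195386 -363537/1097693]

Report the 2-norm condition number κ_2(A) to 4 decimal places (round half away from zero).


AᵀA = [14147329754025/183499143424 397833812955/22937392928; 397833812955/22937392928 11222318421/2867174116]; tr = 8843282649/109160704, det = 102515625/109160704
λ_max, λ_min = (8843282649/109160704 ± √78158885298920457201/11916059297775616)/2 = 81, 1265625/109160704
σ_max=√81=9, σ_min=√(1265625/109160704)=(1125/10448) → κ = 83.5840

83.5840


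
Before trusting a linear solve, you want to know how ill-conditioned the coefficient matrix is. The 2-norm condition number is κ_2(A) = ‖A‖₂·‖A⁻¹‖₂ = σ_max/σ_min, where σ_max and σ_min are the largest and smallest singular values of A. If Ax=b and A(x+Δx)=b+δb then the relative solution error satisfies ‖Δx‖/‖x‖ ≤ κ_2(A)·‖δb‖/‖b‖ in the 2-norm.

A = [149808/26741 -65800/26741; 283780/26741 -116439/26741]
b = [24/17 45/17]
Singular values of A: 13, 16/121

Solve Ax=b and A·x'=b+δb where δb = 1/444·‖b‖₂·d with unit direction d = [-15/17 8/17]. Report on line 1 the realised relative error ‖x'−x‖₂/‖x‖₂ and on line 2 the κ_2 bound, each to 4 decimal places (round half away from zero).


σ_max = 13, σ_min = 16/121
condition number: 13 ÷ (16/121) = 98.3125
worst-case relative error ≤ 98.3125 × 1/444 = 0.2214
solve Ax = b  →  x = [0.2130 -0.0888]
‖b‖ = 3.0000, ‖x‖ = 0.2308
Δx = A⁻¹·δb where δb = 1/444·3.0000·d; ‖Δx‖ = 0.0511
dividing the unrounded norms, ‖Δx‖/‖x‖ = 0.2214
tightness: 0.2214 against a bound of 0.2214; the bound is attained (ratio 1)

0.2214
0.2214


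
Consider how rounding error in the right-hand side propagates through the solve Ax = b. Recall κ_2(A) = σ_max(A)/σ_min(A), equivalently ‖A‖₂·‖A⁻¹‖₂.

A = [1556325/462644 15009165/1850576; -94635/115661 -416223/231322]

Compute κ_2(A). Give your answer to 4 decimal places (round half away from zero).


138.8800

AᵀA = [117395325/9794512 1126600245/39178048; 1126600245/39178048 10816020477/156712192]; tr = 976488129/12054784, det = 4100625/12054784
char-poly roots: 81 and 50625/12054784
κ = σ_max/σ_min = 9/(225/3472) = 138.8800


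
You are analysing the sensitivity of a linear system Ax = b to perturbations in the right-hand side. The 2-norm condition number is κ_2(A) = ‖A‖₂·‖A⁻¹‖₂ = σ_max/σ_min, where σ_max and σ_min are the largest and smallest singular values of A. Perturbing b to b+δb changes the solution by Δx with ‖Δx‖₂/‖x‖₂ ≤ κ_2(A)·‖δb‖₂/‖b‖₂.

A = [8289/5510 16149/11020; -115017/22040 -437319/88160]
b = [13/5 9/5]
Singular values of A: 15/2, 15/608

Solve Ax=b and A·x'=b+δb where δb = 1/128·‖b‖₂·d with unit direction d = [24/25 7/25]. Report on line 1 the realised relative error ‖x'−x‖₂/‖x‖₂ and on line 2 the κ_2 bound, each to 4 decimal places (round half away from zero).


σ_max = 15/2, σ_min = 15/608
condition number: (15/2) ÷ (15/608) = 304.0000
perturbation bound = 304.0000·1/128 = 2.3750
solve Ax = b  →  x = [-83.9586 87.9632]
2-norm of b is 3.1623; of x, 121.6001
with δb = [0.0237 0.0069], A·Δx = δb → ‖Δx‖ = 1.0014
realised ‖Δx‖/‖x‖ = 0.0082
so the bound overstates the realised error by a factor of ≈ 288.3999 (computed from the unrounded values)

0.0082
2.3750


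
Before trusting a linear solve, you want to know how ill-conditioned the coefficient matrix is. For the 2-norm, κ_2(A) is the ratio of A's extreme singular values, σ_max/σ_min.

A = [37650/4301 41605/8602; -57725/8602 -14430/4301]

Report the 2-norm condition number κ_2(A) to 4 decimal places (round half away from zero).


AᵀA = [9002265625/73994404 1199700000/18498601; 1199700000/18498601 2563875625/73994404]; tr = 20010625/128018, det = 9765625/1024144
solving λ² − 20010625/128018·λ + 9765625/1024144 = 0 gives λ = 625/4, 15625/256036
κ = σ_max/σ_min = (25/2)/(125/506) = 50.6000

50.6000


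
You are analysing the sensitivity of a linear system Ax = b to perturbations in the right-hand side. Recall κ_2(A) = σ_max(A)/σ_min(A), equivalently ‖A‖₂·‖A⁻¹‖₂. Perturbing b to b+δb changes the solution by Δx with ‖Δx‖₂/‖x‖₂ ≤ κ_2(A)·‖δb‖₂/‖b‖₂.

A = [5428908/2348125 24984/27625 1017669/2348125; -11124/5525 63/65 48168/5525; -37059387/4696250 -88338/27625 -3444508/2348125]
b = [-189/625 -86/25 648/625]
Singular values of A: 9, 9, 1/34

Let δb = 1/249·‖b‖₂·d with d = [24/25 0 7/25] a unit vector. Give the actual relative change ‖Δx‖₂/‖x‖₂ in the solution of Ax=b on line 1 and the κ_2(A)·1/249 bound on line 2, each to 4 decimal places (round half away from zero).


1.2289
1.2289

largest singular value 9, smallest 1/34
κ_2(A) = 9 / (1/34) = 306.0000
κ_2(A)·‖δb‖/‖b‖ = 1.2289
solve Ax = b  →  x = [-0.0241 -0.0855 -0.3906]
‖b‖₂ = 3.6056 and ‖x‖₂ = 0.4006
δb = ε·‖b‖·d = [0.0139 0.0000 0.0041]; solving A·Δx = δb gives ‖Δx‖ = 0.4923
dividing the unrounded norms, ‖Δx‖/‖x‖ = 1.2289
tightness: 1.2289 against a bound of 1.2289; the bound is attained (ratio 1)


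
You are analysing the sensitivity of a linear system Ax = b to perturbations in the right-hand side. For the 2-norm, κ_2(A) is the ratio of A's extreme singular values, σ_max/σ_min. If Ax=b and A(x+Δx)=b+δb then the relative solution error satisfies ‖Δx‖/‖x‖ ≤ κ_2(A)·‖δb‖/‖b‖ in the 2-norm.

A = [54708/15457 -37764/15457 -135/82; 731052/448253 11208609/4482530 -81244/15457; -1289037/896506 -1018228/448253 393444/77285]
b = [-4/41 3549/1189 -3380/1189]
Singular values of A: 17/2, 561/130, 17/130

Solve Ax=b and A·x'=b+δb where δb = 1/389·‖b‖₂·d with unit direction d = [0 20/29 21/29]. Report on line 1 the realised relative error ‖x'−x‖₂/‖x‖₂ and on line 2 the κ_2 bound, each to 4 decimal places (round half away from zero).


from the listed singular values, σ₁ = 17/2, σ_n = 17/130
κ_2(A) = (17/2) / (17/130) = 65.0000
perturbation bound = 65.0000·1/389 = 0.1671
solve Ax = b  →  x = [0.0005 0.3205 -0.4152]
‖b‖₂ = 4.1231 and ‖x‖₂ = 0.5245
Δx = A⁻¹·δb where δb = 1/389·4.1231·d; ‖Δx‖ = 0.0811
realised ‖Δx‖/‖x‖ = 0.1545
tightness: 0.1545 against a bound of 0.1671 (unrounded ratio ≈ 0.9247)

0.1545
0.1671


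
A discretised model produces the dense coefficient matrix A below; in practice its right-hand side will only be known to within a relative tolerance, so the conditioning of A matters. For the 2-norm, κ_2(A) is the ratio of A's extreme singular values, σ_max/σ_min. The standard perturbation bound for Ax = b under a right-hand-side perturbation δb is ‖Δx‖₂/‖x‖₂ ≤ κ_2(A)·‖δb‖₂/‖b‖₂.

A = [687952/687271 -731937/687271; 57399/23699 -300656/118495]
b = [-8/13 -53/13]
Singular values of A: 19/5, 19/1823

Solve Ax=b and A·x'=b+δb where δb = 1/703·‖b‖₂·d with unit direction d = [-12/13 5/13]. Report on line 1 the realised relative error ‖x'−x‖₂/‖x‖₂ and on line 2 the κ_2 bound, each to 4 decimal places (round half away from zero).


from the listed singular values, σ₁ = 19/5, σ_n = 19/1823
κ_2(A) = (19/5) / (19/1823) = 364.6000
κ_2(A)·‖δb‖/‖b‖ = 0.5186
solve Ax = b  →  x = [-70.2051 -65.4083]
‖b‖₂ = 4.1231 and ‖x‖₂ = 95.9531
δb = ε·‖b‖·d = [-0.0054 0.0023]; solving A·Δx = δb gives ‖Δx‖ = 0.5627
realised ‖Δx‖/‖x‖ = 0.0059
realised/bound (from unrounded values) ≈ 0.0113

0.0059
0.5186


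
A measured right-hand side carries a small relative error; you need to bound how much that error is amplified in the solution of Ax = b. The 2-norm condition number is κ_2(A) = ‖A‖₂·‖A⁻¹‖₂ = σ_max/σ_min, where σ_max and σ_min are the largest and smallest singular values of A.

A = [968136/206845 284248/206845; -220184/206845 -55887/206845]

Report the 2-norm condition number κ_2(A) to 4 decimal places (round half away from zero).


126.1250

AᵀA = [586417792/25452025 171026856/25452025; 171026856/25452025 49922833/25452025]; tr = 25453625/1018081, det = 40000/1018081
solving λ² − 25453625/1018081·λ + 40000/1018081 = 0 gives λ = 25, 1600/1018081
σ_max=√25=5, σ_min=√(1600/1018081)=(40/1009) → κ = 126.1250


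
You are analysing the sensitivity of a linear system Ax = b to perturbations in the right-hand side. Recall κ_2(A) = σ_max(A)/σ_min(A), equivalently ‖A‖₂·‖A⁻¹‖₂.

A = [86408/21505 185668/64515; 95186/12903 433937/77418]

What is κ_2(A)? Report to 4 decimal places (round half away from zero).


AᵀA = [1016285284/14402025 2286151889/43206075; 2286151889/43206075 20583207001/518472900]; tr = 2286779089/20738916, det = 960400/576081
char-poly roots: 441/4 and 78400/5184729
σ_max=√(441/4)=(21/2), σ_min=√(78400/5184729)=(280/2277) → κ = 85.3875

85.3875


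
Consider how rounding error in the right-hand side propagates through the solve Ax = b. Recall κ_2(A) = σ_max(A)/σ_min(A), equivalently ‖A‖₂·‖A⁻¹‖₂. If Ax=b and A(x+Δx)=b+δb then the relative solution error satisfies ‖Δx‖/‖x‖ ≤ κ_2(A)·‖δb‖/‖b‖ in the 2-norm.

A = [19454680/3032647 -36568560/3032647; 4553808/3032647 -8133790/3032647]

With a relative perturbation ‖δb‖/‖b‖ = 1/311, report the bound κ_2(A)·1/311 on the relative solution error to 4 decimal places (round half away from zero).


AᵀA = [237490625344/5471117089 -445252439520/5471117089; -445252439520/5471117089 834870981700/5471117089]; tr = 3710593796/18931201, det = 15366400/18931201
char-poly roots: 196 and 78400/18931201
σ_max=√196=14, σ_min=√(78400/18931201)=(280/4351) → κ = 217.5500
bound on ‖Δx‖/‖x‖: κ·ε = 217.5500·1/311 = 0.6995

0.6995


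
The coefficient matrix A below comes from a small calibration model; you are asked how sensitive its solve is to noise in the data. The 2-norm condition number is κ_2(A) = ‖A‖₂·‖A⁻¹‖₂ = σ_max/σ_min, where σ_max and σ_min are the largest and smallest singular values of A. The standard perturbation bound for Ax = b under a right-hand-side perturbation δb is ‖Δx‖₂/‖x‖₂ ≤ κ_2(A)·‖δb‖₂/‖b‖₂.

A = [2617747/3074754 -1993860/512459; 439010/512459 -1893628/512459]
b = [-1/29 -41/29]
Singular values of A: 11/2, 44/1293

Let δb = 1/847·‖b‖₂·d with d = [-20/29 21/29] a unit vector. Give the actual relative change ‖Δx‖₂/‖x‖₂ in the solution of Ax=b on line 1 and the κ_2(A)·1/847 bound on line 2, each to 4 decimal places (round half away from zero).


from the listed singular values, σ₁ = 11/2, σ_n = 44/1293
κ_2(A) = (11/2) / (44/1293) = 161.6250
perturbation bound = 161.6250·1/847 = 0.1908
solve Ax = b  →  x = [-28.7095 -6.2733]
‖b‖₂ = 1.4142 and ‖x‖₂ = 29.3869
with δb = [-0.0012 0.0012], A·Δx = δb → ‖Δx‖ = 0.0491
relative error = 0.0017
so the bound overstates the realised error by a factor of ≈ 114.2883 (computed from the unrounded values)

0.0017
0.1908


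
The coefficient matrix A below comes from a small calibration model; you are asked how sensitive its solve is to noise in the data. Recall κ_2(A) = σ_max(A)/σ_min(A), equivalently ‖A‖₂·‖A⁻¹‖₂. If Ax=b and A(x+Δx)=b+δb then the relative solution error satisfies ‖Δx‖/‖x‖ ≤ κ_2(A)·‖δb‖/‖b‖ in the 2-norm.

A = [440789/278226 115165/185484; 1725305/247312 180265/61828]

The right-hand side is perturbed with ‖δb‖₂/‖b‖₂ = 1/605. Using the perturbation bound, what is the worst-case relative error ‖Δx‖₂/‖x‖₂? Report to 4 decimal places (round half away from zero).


AᵀA = [150830304049/2947186944 5237022355/245598912; 5237022355/245598912 90934625/10233288]; tr = 1047452521/17438976, det = 23088025/279023616
λ_max, λ_min = (1047452521/17438976 ± √1097056125870789841/304117883928576)/2 = 961/16, 24025/17438976
κ_2(A) = √(λ_max/λ_min) = √((961/16) / (24025/17438976)) = 208.8000
perturbation bound = 208.8000·1/605 = 0.3451

0.3451


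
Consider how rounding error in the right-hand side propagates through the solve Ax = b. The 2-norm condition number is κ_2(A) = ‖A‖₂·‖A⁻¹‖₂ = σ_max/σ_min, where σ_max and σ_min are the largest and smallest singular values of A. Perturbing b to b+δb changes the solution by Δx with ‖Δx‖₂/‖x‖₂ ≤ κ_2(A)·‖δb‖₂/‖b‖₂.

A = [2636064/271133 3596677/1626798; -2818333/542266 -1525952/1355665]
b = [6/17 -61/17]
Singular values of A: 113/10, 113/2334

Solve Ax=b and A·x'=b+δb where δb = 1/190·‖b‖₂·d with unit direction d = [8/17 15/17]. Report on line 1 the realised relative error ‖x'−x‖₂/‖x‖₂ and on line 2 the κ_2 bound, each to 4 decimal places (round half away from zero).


σ_max = 113/10, σ_min = 113/2334
condition number: (113/10) ÷ (113/2334) = 233.4000
κ_2(A)·‖δb‖/‖b‖ = 1.2284
solve Ax = b  →  x = [13.7747 -60.4144]
‖b‖₂ = 3.6056 and ‖x‖₂ = 61.9649
Δx = A⁻¹·δb where δb = 1/190·3.6056·d; ‖Δx‖ = 0.3920
dividing the unrounded norms, ‖Δx‖/‖x‖ = 0.0063
tightness: 0.0063 against a bound of 1.2284 (unrounded ratio ≈ 0.0051)

0.0063
1.2284


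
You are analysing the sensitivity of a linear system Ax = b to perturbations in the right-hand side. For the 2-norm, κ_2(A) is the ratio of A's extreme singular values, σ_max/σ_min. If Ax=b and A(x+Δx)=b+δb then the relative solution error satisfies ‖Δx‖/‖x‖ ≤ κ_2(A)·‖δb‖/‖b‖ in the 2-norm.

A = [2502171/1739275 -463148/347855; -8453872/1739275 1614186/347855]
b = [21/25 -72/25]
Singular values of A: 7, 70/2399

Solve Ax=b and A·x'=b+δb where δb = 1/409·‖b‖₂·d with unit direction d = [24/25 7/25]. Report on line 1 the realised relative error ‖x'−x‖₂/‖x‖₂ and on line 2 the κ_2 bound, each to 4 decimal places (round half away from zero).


0.5866
0.5866

from the listed singular values, σ₁ = 7, σ_n = 70/2399
κ_2(A) = 7 / (70/2399) = 239.9000
κ_2(A)·‖δb‖/‖b‖ = 0.5866
solve Ax = b  →  x = [0.3103 -0.2956]
‖b‖ = 3.0000, ‖x‖ = 0.4286
Δx = A⁻¹·δb where δb = 1/409·3.0000·d; ‖Δx‖ = 0.2514
dividing the unrounded norms, ‖Δx‖/‖x‖ = 0.5866
so the bound is sharp here: realised error equals the bound


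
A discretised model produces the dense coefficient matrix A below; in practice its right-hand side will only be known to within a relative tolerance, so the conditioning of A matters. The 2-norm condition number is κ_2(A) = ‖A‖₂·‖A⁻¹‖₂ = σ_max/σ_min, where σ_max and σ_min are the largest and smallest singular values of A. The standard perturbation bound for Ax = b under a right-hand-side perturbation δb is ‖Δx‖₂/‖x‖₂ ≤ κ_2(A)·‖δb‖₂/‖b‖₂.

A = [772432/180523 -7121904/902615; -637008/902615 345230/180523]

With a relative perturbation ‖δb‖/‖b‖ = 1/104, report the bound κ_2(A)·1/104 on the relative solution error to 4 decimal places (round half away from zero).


0.3113

AᵀA = [9114847744/484660225 -3403391328/96932045; -3403391328/96932045 31945931236/484660225]; tr = 28415764/335405, det = 286557184/41925625
char-poly roots: 2116/25 and 135424/1677025
κ_2(A) = √(λ_max/λ_min) = √((2116/25) / (135424/1677025)) = 32.3750
worst-case relative error ≤ 32.3750 × 1/104 = 0.3113


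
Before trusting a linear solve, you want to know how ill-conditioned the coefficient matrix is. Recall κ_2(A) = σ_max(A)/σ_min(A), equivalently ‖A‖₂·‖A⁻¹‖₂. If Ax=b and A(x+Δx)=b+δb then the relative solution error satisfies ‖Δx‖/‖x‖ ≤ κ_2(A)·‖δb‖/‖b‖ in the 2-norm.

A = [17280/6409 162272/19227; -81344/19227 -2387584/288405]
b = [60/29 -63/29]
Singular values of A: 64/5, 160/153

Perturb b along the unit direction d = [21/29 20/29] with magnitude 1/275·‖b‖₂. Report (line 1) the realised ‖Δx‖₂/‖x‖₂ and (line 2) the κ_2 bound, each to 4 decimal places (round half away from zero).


0.0445
0.0445

from the listed singular values, σ₁ = 64/5, σ_n = 160/153
condition number: (64/5) ÷ (160/153) = 12.2400
perturbation bound = 12.2400·1/275 = 0.0445
solve Ax = b  →  x = [0.0901 0.2163]
‖b‖₂ = 3.0000 and ‖x‖₂ = 0.2344
Δx = A⁻¹·δb where δb = 1/275·3.0000·d; ‖Δx‖ = 0.0104
relative error = 0.0445
so the bound is sharp here: realised error equals the bound


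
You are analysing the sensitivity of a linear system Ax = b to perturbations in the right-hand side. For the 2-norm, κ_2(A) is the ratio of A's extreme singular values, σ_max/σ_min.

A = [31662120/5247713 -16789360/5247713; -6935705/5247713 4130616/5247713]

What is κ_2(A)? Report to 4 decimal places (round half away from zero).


94.1125

M = AᵀA = [624981467425/16382208049 -333275113080/16382208049; -333275113080/16382208049 177837357376/16382208049]. tr(M)=2777919809/56685841, det(M)=15366400/56685841
char-poly roots: 49 and 313600/56685841
so κ_2 = √(49 / (313600/56685841)) = 94.1125


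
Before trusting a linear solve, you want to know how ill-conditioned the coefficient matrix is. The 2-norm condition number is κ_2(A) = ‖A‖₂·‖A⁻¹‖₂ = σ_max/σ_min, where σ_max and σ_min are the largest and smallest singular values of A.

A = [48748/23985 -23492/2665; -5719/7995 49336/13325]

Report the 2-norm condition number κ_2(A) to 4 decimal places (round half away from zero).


78.7500

AᵀA = [15803137/3404025 -38889928/1891125; -38889928/1891125 96040784/1050625]; tr = 4862809/50625, det = 1882384/1265625
solving λ² − 4862809/50625·λ + 1882384/1265625 = 0 gives λ = 2401/25, 784/50625
σ_max=√(2401/25)=(49/5), σ_min=√(784/50625)=(28/225) → κ = 78.7500


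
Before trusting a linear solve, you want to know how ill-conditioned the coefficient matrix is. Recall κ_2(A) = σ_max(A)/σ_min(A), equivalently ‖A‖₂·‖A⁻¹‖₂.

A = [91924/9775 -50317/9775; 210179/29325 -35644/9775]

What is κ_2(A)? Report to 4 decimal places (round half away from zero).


69.0000

M = AᵀA = [282883313/2023425 -2011072/26979; -2011072/26979 8946577/224825]. tr(M)=21376618/119025, det(M)=20151121/2975625
solving λ² − 21376618/119025·λ + 20151121/2975625 = 0 gives λ = 4489/25, 4489/119025
κ_2(A) = √(λ_max/λ_min) = √((4489/25) / (4489/119025)) = 69.0000


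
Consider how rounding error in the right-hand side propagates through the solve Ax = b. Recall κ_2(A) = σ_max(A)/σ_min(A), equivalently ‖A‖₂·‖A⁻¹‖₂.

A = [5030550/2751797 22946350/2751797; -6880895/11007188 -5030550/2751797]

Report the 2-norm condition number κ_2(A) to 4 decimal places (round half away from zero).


40.9250

M = AᵀA = [269036079025/72075067024 147634066125/9009383378; 147634066125/9009383378 328281625000/4504691689]. tr(M)=3284677025/42876304, det(M)=37515625/10719076
eigenvalues of AᵀA: λ = (tr ± √(tr²−4·det))/2 = 1225/16, 122500/2679769
κ = σ_max/σ_min = (35/4)/(350/1637) = 40.9250


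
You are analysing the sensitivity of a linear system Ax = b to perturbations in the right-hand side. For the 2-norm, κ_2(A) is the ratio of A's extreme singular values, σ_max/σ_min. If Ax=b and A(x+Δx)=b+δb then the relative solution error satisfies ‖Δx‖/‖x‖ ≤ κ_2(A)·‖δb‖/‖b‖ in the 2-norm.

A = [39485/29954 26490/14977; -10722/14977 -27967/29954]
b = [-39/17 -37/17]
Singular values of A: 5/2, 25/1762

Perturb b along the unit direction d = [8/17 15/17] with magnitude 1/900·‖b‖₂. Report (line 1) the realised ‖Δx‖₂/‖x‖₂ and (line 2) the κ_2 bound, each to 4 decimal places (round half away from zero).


from the listed singular values, σ₁ = 5/2, σ_n = 25/1762
condition number: (5/2) ÷ (25/1762) = 176.2000
worst-case relative error ≤ 176.2000 × 1/900 = 0.1958
solve Ax = b  →  x = [168.9120 -127.1840]
‖b‖₂ = 3.1623 and ‖x‖₂ = 211.4404
Δx = A⁻¹·δb where δb = 1/900·3.1623·d; ‖Δx‖ = 0.2476
realised ‖Δx‖/‖x‖ = 0.0012
so the bound overstates the realised error by a factor of ≈ 167.1583 (computed from the unrounded values)

0.0012
0.1958


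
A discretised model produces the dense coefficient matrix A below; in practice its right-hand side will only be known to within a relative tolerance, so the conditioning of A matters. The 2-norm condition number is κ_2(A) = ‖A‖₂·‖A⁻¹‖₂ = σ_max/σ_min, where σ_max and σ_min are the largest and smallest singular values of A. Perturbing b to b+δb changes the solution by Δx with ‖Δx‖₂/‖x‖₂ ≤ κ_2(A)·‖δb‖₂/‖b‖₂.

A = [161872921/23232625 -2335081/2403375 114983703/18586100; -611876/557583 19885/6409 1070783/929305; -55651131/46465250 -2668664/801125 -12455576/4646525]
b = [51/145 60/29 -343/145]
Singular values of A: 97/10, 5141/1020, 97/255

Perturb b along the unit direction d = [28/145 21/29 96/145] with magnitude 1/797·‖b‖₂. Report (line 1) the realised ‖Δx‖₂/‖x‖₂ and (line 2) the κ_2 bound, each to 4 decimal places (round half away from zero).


largest singular value 97/10, smallest 97/255
κ = σ_max/σ_min = (97/10)/(97/255) = 25.5000
bound on ‖Δx‖/‖x‖: κ·ε = 25.5000·1/797 = 0.0320
solve Ax = b  →  x = [-0.0832 0.5494 0.2369]
‖b‖ = 3.1623, ‖x‖ = 0.6041
δb = ε·‖b‖·d = [0.0008 0.0029 0.0026]; solving A·Δx = δb gives ‖Δx‖ = 0.0104
dividing the unrounded norms, ‖Δx‖/‖x‖ = 0.0173
tightness: 0.0173 against a bound of 0.0320 (unrounded ratio ≈ 0.5397)

0.0173
0.0320


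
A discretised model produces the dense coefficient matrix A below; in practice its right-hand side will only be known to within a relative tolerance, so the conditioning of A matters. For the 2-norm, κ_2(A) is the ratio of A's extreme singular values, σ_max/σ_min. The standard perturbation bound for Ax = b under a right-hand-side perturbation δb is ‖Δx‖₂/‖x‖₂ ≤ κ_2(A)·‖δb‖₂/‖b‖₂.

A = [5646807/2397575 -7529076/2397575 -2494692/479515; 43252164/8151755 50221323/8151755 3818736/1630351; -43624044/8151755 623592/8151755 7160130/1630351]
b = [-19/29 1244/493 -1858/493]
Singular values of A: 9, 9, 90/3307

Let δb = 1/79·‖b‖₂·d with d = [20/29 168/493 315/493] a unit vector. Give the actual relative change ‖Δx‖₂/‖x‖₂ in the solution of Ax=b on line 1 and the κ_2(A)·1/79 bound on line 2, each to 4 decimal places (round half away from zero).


0.0290
4.1861

σ_max = 9, σ_min = 90/3307
κ_2(A) = 9 / (90/3307) = 330.7000
worst-case relative error ≤ 330.7000 × 1/79 = 4.1861
solve Ax = b  →  x = [-34.8791 47.2462 -44.1822]
2-norm of b is 4.5826; of x, 73.4903
re-solving with b+δb shifts x by Δx of norm 2.1314
realised ‖Δx‖/‖x‖ = 0.0290
tightness: 0.0290 against a bound of 4.1861 (unrounded ratio ≈ 0.0069)


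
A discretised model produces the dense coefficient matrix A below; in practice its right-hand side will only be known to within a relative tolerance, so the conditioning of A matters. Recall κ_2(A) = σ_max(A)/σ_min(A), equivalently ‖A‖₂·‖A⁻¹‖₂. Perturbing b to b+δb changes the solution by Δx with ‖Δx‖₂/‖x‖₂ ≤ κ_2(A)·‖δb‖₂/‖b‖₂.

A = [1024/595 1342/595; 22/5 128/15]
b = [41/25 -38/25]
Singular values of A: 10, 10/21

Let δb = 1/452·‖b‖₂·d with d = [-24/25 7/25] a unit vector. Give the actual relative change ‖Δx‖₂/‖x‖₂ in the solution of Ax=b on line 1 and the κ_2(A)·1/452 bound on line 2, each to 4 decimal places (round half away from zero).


σ_max = 10, σ_min = 10/21
κ = σ_max/σ_min = 10/(10/21) = 21.0000
κ_2(A)·‖δb‖/‖b‖ = 0.0465
solve Ax = b  →  x = [3.6588 -2.0647]
‖b‖ = 2.2361, ‖x‖ = 4.2012
Δx = A⁻¹·δb where δb = 1/452·2.2361·d; ‖Δx‖ = 0.0104
relative error = 0.0025
tightness: 0.0025 against a bound of 0.0465 (unrounded ratio ≈ 0.0532)

0.0025
0.0465


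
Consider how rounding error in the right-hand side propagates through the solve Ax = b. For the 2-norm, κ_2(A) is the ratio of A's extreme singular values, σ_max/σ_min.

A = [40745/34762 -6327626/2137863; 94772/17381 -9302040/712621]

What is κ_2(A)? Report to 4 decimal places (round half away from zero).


250.6875

M = AᵀA = [37587082961/1208396644 -67649472325/906297483; -67649472325/906297483 487085296996/2718892449]. tr(M)=13530325057/64352484, det(M)=11316496/16088121
λ_max, λ_min = (13530325057/64352484 ± √183058044234037636225/4141242196970256)/2 = 841/4, 53824/16088121
so κ_2 = √((841/4) / (53824/16088121)) = 250.6875


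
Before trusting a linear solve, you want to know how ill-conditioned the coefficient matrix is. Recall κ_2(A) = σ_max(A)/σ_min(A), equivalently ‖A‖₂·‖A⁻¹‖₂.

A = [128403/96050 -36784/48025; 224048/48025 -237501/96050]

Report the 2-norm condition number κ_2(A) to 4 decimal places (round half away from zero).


113.0000

form AᵀA = [347643769/14760964 -46347840/3690241; -46347840/3690241 98910361/14760964] with trace 772585/25538 and determinant 14641/204304
char-poly roots: 121/4 and 121/51076
κ = σ_max/σ_min = (11/2)/(11/226) = 113.0000


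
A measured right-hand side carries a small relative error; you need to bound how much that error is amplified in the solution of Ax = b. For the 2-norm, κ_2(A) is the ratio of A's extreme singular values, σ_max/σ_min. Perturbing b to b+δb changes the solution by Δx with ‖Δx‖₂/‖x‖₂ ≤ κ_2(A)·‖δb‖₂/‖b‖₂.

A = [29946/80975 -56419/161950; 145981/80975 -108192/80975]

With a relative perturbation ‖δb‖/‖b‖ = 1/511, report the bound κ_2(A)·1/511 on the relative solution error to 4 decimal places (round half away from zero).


0.0773

AᵀA = [13210717/3900625 -9898119/3900625; -9898119/3900625 29747257/15602500]; tr = 660721/124820, det = 279841/15602500
eigenvalues of AᵀA: λ = (tr ± √(tr²−4·det))/2 = 529/100, 529/156025
so κ_2 = √((529/100) / (529/156025)) = 39.5000
worst-case relative error ≤ 39.5000 × 1/511 = 0.0773


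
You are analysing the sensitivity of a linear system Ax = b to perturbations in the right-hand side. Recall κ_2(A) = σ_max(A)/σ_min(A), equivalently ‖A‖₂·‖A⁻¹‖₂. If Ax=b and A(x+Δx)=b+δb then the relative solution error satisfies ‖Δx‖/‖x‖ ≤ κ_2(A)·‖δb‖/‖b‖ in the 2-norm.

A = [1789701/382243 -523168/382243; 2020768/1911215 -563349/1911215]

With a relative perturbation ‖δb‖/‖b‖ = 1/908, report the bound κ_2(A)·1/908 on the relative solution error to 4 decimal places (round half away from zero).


AᵀA = [50064988129/2172958225 -14602174272/2172958225; -14602174272/2172958225 4259358121/2172958225]; tr = 2172973850/86918329, det = 390625/86918329
solving λ² − 2172973850/86918329·λ + 390625/86918329 = 0 gives λ = 25, 15625/86918329
κ = σ_max/σ_min = 5/(125/9323) = 372.9200
worst-case relative error ≤ 372.9200 × 1/908 = 0.4107

0.4107


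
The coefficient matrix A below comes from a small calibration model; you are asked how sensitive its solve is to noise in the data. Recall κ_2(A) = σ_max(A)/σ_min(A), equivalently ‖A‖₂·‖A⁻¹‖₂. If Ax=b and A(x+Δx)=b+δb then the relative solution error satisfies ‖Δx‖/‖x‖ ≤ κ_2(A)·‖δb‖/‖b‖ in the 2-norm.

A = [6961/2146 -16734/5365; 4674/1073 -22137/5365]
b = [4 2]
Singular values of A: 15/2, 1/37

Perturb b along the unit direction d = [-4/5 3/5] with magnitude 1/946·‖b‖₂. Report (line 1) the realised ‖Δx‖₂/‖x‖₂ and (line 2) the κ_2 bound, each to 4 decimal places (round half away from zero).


σ_max = 15/2, σ_min = 1/37
condition number: (15/2) ÷ (1/37) = 277.5000
κ_2(A)·‖δb‖/‖b‖ = 0.2933
solve Ax = b  →  x = [-50.6483 -53.9540]
‖b‖ = 4.4721, ‖x‖ = 74.0019
δb = ε·‖b‖·d = [-0.0038 0.0028]; solving A·Δx = δb gives ‖Δx‖ = 0.1749
relative error = 0.0024
tightness: 0.0024 against a bound of 0.2933 (unrounded ratio ≈ 0.0081)

0.0024
0.2933
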